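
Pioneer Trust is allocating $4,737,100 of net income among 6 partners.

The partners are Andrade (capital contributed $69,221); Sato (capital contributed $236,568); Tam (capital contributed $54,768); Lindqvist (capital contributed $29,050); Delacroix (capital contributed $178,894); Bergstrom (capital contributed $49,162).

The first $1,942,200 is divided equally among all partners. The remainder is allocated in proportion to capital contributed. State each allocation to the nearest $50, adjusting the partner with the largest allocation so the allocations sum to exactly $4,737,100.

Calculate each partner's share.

$1,942,200 shared equally gives $323,700 per partner.
Remainder $2,794,900 by capital contributed (total 617,663): Andrade 313,222.21 → $313,200; Sato 1,070,460.60 → $1,070,450; Tam 247,822.98 → $247,800; Lindqvist 131,450.07 → $131,450; Delacroix 809,488.09 → $809,500; Bergstrom 222,456.05 → $222,450.
Rounding difference +$50 on remainder applied to Sato.
Totals: Andrade $323,700 + $313,200 = $636,900; Sato $323,700 + $1,070,500 = $1,394,200; Tam $323,700 + $247,800 = $571,500; Lindqvist $323,700 + $131,450 = $455,150; Delacroix $323,700 + $809,500 = $1,133,200; Bergstrom $323,700 + $222,450 = $546,150.

Andrade: $636,900 · Sato: $1,394,200 · Tam: $571,500 · Lindqvist: $455,150 · Delacroix: $1,133,200 · Bergstrom: $546,150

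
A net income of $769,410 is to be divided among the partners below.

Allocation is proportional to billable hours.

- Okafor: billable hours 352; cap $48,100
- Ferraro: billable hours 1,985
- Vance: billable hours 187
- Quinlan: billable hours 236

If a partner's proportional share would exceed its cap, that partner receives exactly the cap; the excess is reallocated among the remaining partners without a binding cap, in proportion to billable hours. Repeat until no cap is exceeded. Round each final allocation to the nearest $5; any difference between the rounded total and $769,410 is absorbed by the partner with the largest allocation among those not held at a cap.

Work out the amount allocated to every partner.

Combined billable hours = 2,760.
Unconstrained shares: Okafor 98,127.65; Ferraro 553,361.90; Vance 52,130.32; Quinlan 65,790.13.
Cap binds for Okafor ($48,100); residual $721,310 reallocated over remaining billable hours 2,408.
Redistributed shares: Ferraro 594,601.47 → $594,600; Vance 56,015.35 → $56,015; Quinlan 70,693.17 → $70,695.

Okafor: $48,100 | Ferraro: $594,600 | Vance: $56,015 | Quinlan: $70,695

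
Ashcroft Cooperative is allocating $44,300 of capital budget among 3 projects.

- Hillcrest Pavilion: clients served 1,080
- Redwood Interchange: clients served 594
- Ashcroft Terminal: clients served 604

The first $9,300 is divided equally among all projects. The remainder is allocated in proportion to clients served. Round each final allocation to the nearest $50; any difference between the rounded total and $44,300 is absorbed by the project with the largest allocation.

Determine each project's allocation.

$9,300 shared equally gives $3,100 per project.
Remainder $35,000 by clients served (total 2,278): Hillcrest Pavilion 16,593.50 → $16,600; Redwood Interchange 9,126.43 → $9,150; Ashcroft Terminal 9,280.07 → $9,300.
Rounding difference −$50 on remainder applied to Hillcrest Pavilion.
Totals: Hillcrest Pavilion $3,100 + $16,550 = $19,650; Redwood Interchange $3,100 + $9,150 = $12,250; Ashcroft Terminal $3,100 + $9,300 = $12,400.

Hillcrest Pavilion: $19,650; Redwood Interchange: $12,250; Ashcroft Terminal: $12,400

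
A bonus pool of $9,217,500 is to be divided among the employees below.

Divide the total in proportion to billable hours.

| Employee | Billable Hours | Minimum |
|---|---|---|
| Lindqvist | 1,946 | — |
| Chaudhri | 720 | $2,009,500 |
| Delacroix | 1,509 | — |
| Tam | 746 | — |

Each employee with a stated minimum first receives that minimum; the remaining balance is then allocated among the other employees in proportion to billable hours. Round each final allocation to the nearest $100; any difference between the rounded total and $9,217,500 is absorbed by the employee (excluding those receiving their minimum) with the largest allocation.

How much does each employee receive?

Fund the minimums — Chaudhri $2,009,500. Remaining pool $7,208,000.
Remaining pool split over remaining billable hours 4,201: Lindqvist 3,338,911.69 → $3,338,900; Delacroix 2,589,114.97 → $2,589,100; Tam 1,279,973.34 → $1,280,000.

Lindqvist: $3,338,900; Chaudhri: $2,009,500; Delacroix: $2,589,100; Tam: $1,280,000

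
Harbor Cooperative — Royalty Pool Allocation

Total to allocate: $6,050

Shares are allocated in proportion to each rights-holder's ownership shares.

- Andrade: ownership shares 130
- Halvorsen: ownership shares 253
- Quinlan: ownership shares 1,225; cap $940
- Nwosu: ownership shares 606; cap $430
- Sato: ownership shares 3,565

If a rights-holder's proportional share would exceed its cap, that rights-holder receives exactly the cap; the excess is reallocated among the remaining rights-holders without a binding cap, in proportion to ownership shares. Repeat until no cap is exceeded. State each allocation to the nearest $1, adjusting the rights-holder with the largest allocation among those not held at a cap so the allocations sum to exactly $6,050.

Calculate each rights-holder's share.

Andrade: $154; Halvorsen: $300; Quinlan: $940; Nwosu: $430; Sato: $4,226

Sum of ownership shares: 5,779.
Proportional shares (ignoring caps): Andrade 136.10; Halvorsen 264.86; Quinlan 1,282.45; Nwosu 634.42; Sato 3,732.18.
Capped: Quinlan ($940), Nwosu ($430); residual $4,680 reallocated over remaining ownership shares 3,948.
Redistributed shares: Andrade 154.10 → $154; Halvorsen 299.91 → $300; Sato 4,225.99 → $4,226.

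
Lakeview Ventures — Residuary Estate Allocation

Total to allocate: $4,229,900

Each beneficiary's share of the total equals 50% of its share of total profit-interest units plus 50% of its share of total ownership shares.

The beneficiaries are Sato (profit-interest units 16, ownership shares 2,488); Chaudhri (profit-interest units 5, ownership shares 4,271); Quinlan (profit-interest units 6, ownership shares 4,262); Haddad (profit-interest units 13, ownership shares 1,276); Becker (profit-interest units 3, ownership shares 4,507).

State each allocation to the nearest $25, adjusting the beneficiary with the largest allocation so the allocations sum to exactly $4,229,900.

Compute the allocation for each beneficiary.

Profit-interest units total 43; ownership shares total 16,804.
Blended shares (50% profit-interest units + 50% ownership shares): Sato 0.2601; Chaudhri 0.1852; Quinlan 0.1966; Haddad 0.1891; Becker 0.1690.
Pro-rata amounts: Sato 1,100,097.61; Chaudhri 783,472.11; Quinlan 831,524.26; Haddad 800,000.74; Becker 714,805.28.
Rounded to nearest $25: Sato $1,100,100; Chaudhri $783,475; Quinlan $831,525; Haddad $800,000; Becker $714,800. Sum = $4,229,900.
Rounded total matches; no reconciliation needed.

Sato: $1,100,100 | Chaudhri: $783,475 | Quinlan: $831,525 | Haddad: $800,000 | Becker: $714,800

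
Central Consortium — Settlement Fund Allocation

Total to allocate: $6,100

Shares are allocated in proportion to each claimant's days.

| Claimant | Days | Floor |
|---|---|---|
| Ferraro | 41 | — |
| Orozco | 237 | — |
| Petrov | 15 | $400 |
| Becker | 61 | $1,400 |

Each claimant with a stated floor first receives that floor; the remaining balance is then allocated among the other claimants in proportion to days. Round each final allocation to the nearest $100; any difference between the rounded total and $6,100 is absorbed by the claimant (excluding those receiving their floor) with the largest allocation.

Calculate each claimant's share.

Ferraro: $600 | Orozco: $3,700 | Petrov: $400 | Becker: $1,400

Fund the minimums — Petrov $400; Becker $1,400. Residual $4,300.
Residual split over remaining days 278: Ferraro 634.17 → $600; Orozco 3,665.83 → $3,700.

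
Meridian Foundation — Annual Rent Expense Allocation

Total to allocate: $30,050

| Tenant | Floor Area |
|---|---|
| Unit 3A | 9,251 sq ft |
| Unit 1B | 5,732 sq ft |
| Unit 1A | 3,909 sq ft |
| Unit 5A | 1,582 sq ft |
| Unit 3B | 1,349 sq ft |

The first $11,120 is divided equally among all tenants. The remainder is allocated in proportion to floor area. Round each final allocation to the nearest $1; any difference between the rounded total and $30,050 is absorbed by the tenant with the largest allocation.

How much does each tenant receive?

First tranche $11,120 split equally: $2,224 each.
Remainder $18,930 by floor area (total 21,823): Unit 3A 8,024.63 → $8,025; Unit 1B 4,972.13 → $4,972; Unit 1A 3,390.80 → $3,391; Unit 5A 1,372.28 → $1,372; Unit 3B 1,170.17 → $1,170.
Totals: Unit 3A $2,224 + $8,025 = $10,249; Unit 1B $2,224 + $4,972 = $7,196; Unit 1A $2,224 + $3,391 = $5,615; Unit 5A $2,224 + $1,372 = $3,596; Unit 3B $2,224 + $1,170 = $3,394.

Unit 3A: $10,249 | Unit 1B: $7,196 | Unit 1A: $5,615 | Unit 5A: $3,596 | Unit 3B: $3,394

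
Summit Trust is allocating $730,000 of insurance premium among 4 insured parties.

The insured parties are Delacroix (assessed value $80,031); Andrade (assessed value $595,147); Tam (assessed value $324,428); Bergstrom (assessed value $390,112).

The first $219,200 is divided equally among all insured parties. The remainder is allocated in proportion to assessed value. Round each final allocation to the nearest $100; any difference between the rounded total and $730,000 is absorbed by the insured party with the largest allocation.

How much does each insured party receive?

First tranche $219,200 split equally: $54,800 each.
Remainder $510,800 by assessed value (total 1,389,718): Delacroix 29,415.92 → $29,400; Andrade 218,750.20 → $218,800; Tam 119,245.65 → $119,200; Bergstrom 143,388.23 → $143,400.
Totals: Delacroix $54,800 + $29,400 = $84,200; Andrade $54,800 + $218,800 = $273,600; Tam $54,800 + $119,200 = $174,000; Bergstrom $54,800 + $143,400 = $198,200.

Delacroix: $84,200; Andrade: $273,600; Tam: $174,000; Bergstrom: $198,200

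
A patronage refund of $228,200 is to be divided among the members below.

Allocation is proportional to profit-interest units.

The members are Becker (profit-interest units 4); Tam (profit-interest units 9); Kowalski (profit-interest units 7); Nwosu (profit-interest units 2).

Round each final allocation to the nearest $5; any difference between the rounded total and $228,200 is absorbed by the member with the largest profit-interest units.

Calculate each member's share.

Becker: $41,490; Tam: $93,355; Kowalski: $72,610; Nwosu: $20,745

Sum of profit-interest units: 4 + 9 + 7 + 2 = 22.
Pro-rata amounts: Becker 41,490.91; Tam 93,354.55; Kowalski 72,609.09; Nwosu 20,745.45.
At nearest $5: Becker $41,490; Tam $93,355; Kowalski $72,610; Nwosu $20,745. Sum = $228,200.
No rounding difference to absorb.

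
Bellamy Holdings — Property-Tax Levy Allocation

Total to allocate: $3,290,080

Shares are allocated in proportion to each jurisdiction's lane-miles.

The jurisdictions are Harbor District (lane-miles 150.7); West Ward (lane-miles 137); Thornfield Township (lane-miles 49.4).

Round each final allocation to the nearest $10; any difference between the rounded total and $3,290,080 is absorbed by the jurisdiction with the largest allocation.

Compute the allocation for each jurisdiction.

Total lane-miles = 337.1.
Unrounded shares: Harbor District 150.7/337.1 × $3,290,080 = 1,470,824.85; West Ward 137/337.1 × $3,290,080 = 1,337,113.50; Thornfield Township 49.4/337.1 × $3,290,080 = 482,141.66.
Rounded to nearest $10: Harbor District $1,470,820; West Ward $1,337,110; Thornfield Township $482,140. Sum = $3,290,070.
Difference $3,290,080 − $3,290,070 = +$10 applied to largest allocation (Harbor District): Harbor District becomes $1,470,830.

Harbor District: $1,470,830; West Ward: $1,337,110; Thornfield Township: $482,140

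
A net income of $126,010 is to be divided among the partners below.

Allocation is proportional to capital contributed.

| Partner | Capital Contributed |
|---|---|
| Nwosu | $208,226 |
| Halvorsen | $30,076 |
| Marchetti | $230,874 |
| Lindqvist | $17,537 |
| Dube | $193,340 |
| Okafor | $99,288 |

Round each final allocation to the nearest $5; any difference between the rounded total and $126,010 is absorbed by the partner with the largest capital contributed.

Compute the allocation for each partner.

Capital contributed total: 208,226 + 30,076 + 230,874 + 17,537 + 193,340 + 99,288 = 779,341.
Pro-rata amounts: Nwosu 33,667.62; Halvorsen 4,862.92; Marchetti 37,329.53; Lindqvist 2,835.52; Dube 31,260.74; Okafor 16,053.67.
At nearest $5: Nwosu $33,670; Halvorsen $4,865; Marchetti $37,330; Lindqvist $2,835; Dube $31,260; Okafor $16,055. Sum = $126,015.
Difference $126,010 − $126,015 = −$5 applied to largest capital contributed (Marchetti): Marchetti becomes $37,325.

Nwosu: $33,670 · Halvorsen: $4,865 · Marchetti: $37,325 · Lindqvist: $2,835 · Dube: $31,260 · Okafor: $16,055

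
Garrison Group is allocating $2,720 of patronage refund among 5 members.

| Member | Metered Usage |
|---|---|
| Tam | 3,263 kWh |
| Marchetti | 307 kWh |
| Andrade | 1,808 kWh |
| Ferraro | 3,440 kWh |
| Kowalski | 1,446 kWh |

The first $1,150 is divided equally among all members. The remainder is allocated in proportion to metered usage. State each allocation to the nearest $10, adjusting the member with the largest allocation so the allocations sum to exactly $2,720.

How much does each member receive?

Tam: $730; Marchetti: $280; Andrade: $510; Ferraro: $750; Kowalski: $450

First tranche $1,150 split equally: $230 each.
Remainder $1,570 by metered usage (total 10,264): Tam 499.11 → $500; Marchetti 46.96 → $50; Andrade 276.55 → $280; Ferraro 526.19 → $530; Kowalski 221.18 → $220.
Rounding difference −$10 on remainder applied to Ferraro.
Totals: Tam $230 + $500 = $730; Marchetti $230 + $50 = $280; Andrade $230 + $280 = $510; Ferraro $230 + $520 = $750; Kowalski $230 + $220 = $450.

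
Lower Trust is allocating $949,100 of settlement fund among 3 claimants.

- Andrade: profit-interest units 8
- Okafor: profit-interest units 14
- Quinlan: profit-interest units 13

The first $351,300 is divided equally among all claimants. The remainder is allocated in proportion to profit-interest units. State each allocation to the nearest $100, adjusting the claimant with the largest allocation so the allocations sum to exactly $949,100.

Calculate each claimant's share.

Andrade: $253,700 · Okafor: $356,300 · Quinlan: $339,100

$351,300 shared equally gives $117,100 per claimant.
Remainder $597,800 by profit-interest units (total 35): Andrade 136,640.00 → $136,600; Okafor 239,120.00 → $239,100; Quinlan 222,040.00 → $222,000.
Rounding difference +$100 on remainder applied to Okafor.
Totals: Andrade $117,100 + $136,600 = $253,700; Okafor $117,100 + $239,200 = $356,300; Quinlan $117,100 + $222,000 = $339,100.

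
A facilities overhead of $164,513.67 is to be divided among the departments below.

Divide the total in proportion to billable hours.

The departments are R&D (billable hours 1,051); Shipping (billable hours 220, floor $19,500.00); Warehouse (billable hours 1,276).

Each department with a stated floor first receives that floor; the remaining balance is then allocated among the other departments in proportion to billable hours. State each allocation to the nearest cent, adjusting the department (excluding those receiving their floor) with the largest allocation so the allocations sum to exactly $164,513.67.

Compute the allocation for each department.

Minimums first: Shipping $19,500.00. Remaining pool $145,013.67.
Remaining pool split over remaining billable hours 2,327: R&D 65,496.0753 → $65,496.08; Warehouse 79,517.5947 → $79,517.59.

R&D: $65,496.08 | Shipping: $19,500.00 | Warehouse: $79,517.59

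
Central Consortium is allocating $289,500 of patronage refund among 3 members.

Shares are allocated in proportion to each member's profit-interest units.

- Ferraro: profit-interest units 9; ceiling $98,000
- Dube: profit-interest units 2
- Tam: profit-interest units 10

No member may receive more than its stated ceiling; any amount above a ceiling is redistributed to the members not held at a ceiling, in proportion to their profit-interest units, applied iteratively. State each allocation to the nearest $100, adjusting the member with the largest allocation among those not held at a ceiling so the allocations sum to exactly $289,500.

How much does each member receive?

Total profit-interest units = 21.
Pro-rata shares before constraints: Ferraro 124,071.43; Dube 27,571.43; Tam 137,857.14.
Held at cap: Ferraro ($98,000); balance $191,500 reallocated over remaining profit-interest units 12.
Redistributed shares: Dube 31,916.67 → $31,900; Tam 159,583.33 → $159,600.

Ferraro: $98,000 | Dube: $31,900 | Tam: $159,600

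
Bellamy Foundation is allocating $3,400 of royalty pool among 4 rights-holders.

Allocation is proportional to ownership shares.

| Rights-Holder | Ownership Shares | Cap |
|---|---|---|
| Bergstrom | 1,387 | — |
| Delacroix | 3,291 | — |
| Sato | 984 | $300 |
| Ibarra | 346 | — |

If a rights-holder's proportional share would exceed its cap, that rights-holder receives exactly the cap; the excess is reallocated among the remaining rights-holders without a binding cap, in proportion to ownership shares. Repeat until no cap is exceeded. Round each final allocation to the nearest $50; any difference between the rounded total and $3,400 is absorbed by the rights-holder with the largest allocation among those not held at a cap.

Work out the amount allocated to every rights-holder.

Sum of ownership shares: 6,008.
Unconstrained shares: Bergstrom 784.92; Delacroix 1,862.42; Sato 556.86; Ibarra 195.81.
Cap binds for Sato ($300); balance $3,100 reallocated over remaining ownership shares 5,024.
Redistributed shares: Bergstrom 855.83 → $850; Delacroix 2,030.67 → $2,050; Ibarra 213.50 → $200.

Bergstrom: $850 | Delacroix: $2,050 | Sato: $300 | Ibarra: $200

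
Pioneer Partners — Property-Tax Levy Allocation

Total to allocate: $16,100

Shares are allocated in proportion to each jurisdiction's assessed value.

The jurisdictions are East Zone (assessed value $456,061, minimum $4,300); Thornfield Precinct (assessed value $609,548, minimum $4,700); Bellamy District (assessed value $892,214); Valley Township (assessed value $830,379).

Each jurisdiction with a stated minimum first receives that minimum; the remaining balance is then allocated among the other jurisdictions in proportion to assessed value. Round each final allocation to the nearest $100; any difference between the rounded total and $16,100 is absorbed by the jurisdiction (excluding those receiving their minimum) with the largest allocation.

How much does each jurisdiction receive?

East Zone: $4,300 · Thornfield Precinct: $4,700 · Bellamy District: $3,700 · Valley Township: $3,400

Fund the minimums — East Zone $4,300; Thornfield Precinct $4,700. Remaining pool $7,100.
Remaining pool split over remaining assessed value 1,722,593: Bellamy District 3,677.43 → $3,700; Valley Township 3,422.57 → $3,400.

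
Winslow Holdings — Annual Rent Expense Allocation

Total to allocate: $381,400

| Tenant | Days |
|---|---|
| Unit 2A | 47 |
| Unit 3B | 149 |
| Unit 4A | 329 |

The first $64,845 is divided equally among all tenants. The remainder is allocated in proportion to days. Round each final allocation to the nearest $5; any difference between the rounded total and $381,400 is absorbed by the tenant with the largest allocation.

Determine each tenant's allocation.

Unit 2A: $49,955 · Unit 3B: $111,455 · Unit 4A: $219,990

Equal tier: $64,845 ÷ 3 = $21,615 apiece.
Remainder $316,555 by days (total 525): Unit 2A 28,339.21 → $28,340; Unit 3B 89,841.32 → $89,840; Unit 4A 198,374.47 → $198,375.
Totals: Unit 2A $21,615 + $28,340 = $49,955; Unit 3B $21,615 + $89,840 = $111,455; Unit 4A $21,615 + $198,375 = $219,990.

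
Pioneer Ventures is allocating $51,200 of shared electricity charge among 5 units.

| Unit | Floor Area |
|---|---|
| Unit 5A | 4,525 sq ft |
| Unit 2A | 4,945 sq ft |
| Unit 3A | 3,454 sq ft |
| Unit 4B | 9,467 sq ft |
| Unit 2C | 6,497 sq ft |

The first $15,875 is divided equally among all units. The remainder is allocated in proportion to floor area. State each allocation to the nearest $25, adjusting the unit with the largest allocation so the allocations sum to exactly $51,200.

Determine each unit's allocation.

Equal tier: $15,875 ÷ 5 = $3,175 apiece.
Remainder $35,325 by floor area (total 28,888): Unit 5A 5,533.29 → $5,525; Unit 2A 6,046.88 → $6,050; Unit 3A 4,223.64 → $4,225; Unit 4B 11,576.49 → $11,575; Unit 2C 7,944.70 → $7,950.
Totals: Unit 5A $3,175 + $5,525 = $8,700; Unit 2A $3,175 + $6,050 = $9,225; Unit 3A $3,175 + $4,225 = $7,400; Unit 4B $3,175 + $11,575 = $14,750; Unit 2C $3,175 + $7,950 = $11,125.

Unit 5A: $8,700 | Unit 2A: $9,225 | Unit 3A: $7,400 | Unit 4B: $14,750 | Unit 2C: $11,125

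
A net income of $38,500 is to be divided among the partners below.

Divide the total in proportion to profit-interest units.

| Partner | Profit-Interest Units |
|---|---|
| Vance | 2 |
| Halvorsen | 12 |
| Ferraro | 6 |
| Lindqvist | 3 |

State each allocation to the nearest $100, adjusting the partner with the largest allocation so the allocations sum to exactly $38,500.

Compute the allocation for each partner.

Sum of profit-interest units: 23.
Proportional shares: Vance 2/23 × $38,500 = 3,347.83; Halvorsen 12/23 × $38,500 = 20,086.96; Ferraro 6/23 × $38,500 = 10,043.48; Lindqvist 3/23 × $38,500 = 5,021.74.
At nearest $100: Vance $3,300; Halvorsen $20,100; Ferraro $10,000; Lindqvist $5,000. Sum = $38,400.
Difference $38,500 − $38,400 = +$100 applied to largest allocation (Halvorsen): Halvorsen becomes $20,200.

Vance: $3,300; Halvorsen: $20,200; Ferraro: $10,000; Lindqvist: $5,000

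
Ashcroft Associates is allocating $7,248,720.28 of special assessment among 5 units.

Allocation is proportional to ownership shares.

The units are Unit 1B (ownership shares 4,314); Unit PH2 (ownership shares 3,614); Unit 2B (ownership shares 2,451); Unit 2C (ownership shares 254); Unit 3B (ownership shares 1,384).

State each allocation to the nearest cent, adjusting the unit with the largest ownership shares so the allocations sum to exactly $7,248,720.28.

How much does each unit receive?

Ownership shares total: 4,314 + 3,614 + 2,451 + 254 + 1,384 = 12,017.
Proportional shares: Unit 1B 2,602,228.4504; Unit PH2 2,179,984.6128; Unit 2B 1,478,456.6370; Unit 2C 153,214.1925; Unit 3B 834,836.3874.
After rounding (cent): Unit 1B $2,602,228.45; Unit PH2 $2,179,984.61; Unit 2B $1,478,456.64; Unit 2C $153,214.19; Unit 3B $834,836.39. Sum = $7,248,720.28.
No rounding difference to absorb.

Unit 1B: $2,602,228.45 | Unit PH2: $2,179,984.61 | Unit 2B: $1,478,456.64 | Unit 2C: $153,214.19 | Unit 3B: $834,836.39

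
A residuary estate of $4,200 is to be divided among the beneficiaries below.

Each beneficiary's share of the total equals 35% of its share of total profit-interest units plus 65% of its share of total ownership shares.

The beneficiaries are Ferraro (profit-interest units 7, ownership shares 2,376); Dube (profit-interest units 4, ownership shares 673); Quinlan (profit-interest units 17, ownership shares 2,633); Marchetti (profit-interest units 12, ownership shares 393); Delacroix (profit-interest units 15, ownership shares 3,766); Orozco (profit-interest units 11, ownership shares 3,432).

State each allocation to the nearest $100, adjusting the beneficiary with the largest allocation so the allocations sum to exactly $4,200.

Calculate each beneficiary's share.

Ferraro: $600 · Dube: $200 · Quinlan: $900 · Marchetti: $300 · Delacroix: $1,200 · Orozco: $1,000

Profit-interest units total 66; ownership shares total 13,273.
Blended shares (35% profit-interest units + 65% ownership shares): Ferraro 0.1535; Dube 0.0542; Quinlan 0.2191; Marchetti 0.0829; Delacroix 0.2640; Orozco 0.2264.
Pro-rata amounts: Ferraro 644.61; Dube 227.51; Quinlan 920.19; Marchetti 348.11; Delacroix 1,108.68; Orozco 950.90.
At nearest $100: Ferraro $600; Dube $200; Quinlan $900; Marchetti $300; Delacroix $1,100; Orozco $1,000. Sum = $4,100.
Difference $4,200 − $4,100 = +$100 applied to largest allocation (Delacroix): Delacroix becomes $1,200.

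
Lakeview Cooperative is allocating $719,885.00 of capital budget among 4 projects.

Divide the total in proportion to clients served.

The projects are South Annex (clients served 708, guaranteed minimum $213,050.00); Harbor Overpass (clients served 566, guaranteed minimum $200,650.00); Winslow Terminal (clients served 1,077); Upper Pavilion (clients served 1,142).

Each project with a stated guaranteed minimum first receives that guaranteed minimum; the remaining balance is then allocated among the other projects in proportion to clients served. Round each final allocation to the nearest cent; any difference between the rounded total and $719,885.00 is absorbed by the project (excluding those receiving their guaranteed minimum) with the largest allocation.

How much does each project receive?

Minimums first: South Annex $213,050.00; Harbor Overpass $200,650.00. Residual $306,185.00.
Residual split over remaining clients served 2,219: Winslow Terminal 148,608.0419 → $148,608.04; Upper Pavilion 157,576.9581 → $157,576.96.

South Annex: $213,050.00 | Harbor Overpass: $200,650.00 | Winslow Terminal: $148,608.04 | Upper Pavilion: $157,576.96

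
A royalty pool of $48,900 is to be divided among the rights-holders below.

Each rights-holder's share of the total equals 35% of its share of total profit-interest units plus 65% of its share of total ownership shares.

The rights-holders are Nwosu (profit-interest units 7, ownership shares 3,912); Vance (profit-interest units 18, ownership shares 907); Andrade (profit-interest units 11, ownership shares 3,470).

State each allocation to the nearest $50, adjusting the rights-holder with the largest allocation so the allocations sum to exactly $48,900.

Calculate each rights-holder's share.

Nwosu: $18,350 · Vance: $12,050 · Andrade: $18,500

Totals — profit-interest units 36, ownership shares 8,289.
Combined weights (35% profit-interest units + 65% ownership shares): Nwosu 0.3748; Vance 0.2461; Andrade 0.3791.
Pro-rata amounts: Nwosu 18,328.87; Vance 12,035.48; Andrade 18,535.65.
At nearest $50: Nwosu $18,350; Vance $12,050; Andrade $18,550. Sum = $48,950.
Difference $48,900 − $48,950 = −$50 applied to largest allocation (Andrade): Andrade becomes $18,500.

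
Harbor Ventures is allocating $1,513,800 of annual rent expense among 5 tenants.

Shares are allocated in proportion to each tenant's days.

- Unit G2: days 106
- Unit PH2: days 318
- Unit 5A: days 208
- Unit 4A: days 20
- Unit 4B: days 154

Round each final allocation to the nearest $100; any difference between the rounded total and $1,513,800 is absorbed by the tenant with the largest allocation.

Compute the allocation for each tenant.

Sum of days: 806.
Unrounded shares: Unit G2 106/806 × $1,513,800 = 199,085.36; Unit PH2 318/806 × $1,513,800 = 597,256.08; Unit 5A 208/806 × $1,513,800 = 390,658.06; Unit 4A 20/806 × $1,513,800 = 37,563.28; Unit 4B 154/806 × $1,513,800 = 289,237.22.
At nearest $100: Unit G2 $199,100; Unit PH2 $597,300; Unit 5A $390,700; Unit 4A $37,600; Unit 4B $289,200. Sum = $1,513,900.
Difference $1,513,800 − $1,513,900 = −$100 applied to largest allocation (Unit PH2): Unit PH2 becomes $597,200.

Unit G2: $199,100 · Unit PH2: $597,200 · Unit 5A: $390,700 · Unit 4A: $37,600 · Unit 4B: $289,200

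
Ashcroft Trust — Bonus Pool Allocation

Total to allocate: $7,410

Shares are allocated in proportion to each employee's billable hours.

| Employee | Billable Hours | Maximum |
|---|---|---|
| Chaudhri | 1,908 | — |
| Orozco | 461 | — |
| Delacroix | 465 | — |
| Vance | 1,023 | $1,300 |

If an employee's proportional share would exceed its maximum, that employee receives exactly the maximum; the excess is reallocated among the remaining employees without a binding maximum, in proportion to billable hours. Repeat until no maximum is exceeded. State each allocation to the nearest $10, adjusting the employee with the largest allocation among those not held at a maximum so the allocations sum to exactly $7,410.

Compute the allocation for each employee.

Chaudhri: $4,120 · Orozco: $990 · Delacroix: $1,000 · Vance: $1,300

Billable hours total: 3,857.
Pro-rata shares before constraints: Chaudhri 3,665.62; Orozco 885.67; Delacroix 893.35; Vance 1,965.37.
Capped: Vance ($1,300); residual $6,110 reallocated over remaining billable hours 2,834.
Redistributed shares: Chaudhri 4,113.58 → $4,110; Orozco 993.90 → $990; Delacroix 1,002.52 → $1,000.
Rounding difference +$10 applied to Chaudhri → $4,120.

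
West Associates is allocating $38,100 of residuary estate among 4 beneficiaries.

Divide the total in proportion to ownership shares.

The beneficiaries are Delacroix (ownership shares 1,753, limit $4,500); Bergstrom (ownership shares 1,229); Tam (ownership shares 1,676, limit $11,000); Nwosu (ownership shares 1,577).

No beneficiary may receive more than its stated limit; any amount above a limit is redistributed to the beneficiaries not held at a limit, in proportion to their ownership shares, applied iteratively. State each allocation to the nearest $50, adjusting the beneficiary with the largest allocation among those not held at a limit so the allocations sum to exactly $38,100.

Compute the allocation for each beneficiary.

Total ownership shares = 6,235.
Unconstrained shares: Delacroix 10,712.00; Bergstrom 7,510.01; Tam 10,241.48; Nwosu 9,636.52.
Held at cap: Delacroix ($4,500); residual $33,600 reallocated over remaining ownership shares 4,482.
Held at cap: Tam ($11,000); residual $22,600 reallocated over remaining ownership shares 2,806.
Redistributed shares: Bergstrom 9,898.57 → $9,900; Nwosu 12,701.43 → $12,700.

Delacroix: $4,500; Bergstrom: $9,900; Tam: $11,000; Nwosu: $12,700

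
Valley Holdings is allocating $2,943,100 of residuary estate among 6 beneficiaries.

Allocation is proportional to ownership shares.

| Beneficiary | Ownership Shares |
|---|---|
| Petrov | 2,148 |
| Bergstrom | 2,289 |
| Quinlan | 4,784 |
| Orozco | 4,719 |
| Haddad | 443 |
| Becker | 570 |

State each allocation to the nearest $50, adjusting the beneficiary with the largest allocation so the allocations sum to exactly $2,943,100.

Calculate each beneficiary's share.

Petrov: $422,800 | Bergstrom: $450,550 | Quinlan: $941,550 | Orozco: $928,800 | Haddad: $87,200 | Becker: $112,200

Ownership shares total: 14,953.
Proportional shares: Petrov 2,148/14,953 × $2,943,100 = 422,776.62; Bergstrom 2,289/14,953 × $2,943,100 = 450,528.72; Quinlan 4,784/14,953 × $2,943,100 = 941,603.05; Orozco 4,719/14,953 × $2,943,100 = 928,809.53; Haddad 443/14,953 × $2,943,100 = 87,192.76; Becker 570/14,953 × $2,943,100 = 112,189.33.
After rounding ($50): Petrov $422,800; Bergstrom $450,550; Quinlan $941,600; Orozco $928,800; Haddad $87,200; Becker $112,200. Sum = $2,943,150.
Difference $2,943,100 − $2,943,150 = −$50 applied to largest allocation (Quinlan): Quinlan becomes $941,550.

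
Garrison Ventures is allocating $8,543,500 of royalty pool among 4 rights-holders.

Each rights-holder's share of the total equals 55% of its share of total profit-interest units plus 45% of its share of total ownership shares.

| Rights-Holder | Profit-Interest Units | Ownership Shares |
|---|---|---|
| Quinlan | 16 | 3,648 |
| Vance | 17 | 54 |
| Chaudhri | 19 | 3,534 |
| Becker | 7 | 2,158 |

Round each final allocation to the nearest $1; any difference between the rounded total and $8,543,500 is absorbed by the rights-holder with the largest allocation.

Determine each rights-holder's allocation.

Quinlan: $2,767,260; Vance: $1,376,028; Chaudhri: $2,959,532; Becker: $1,440,680

Totals — profit-interest units 59, ownership shares 9,394.
Blended shares (55% profit-interest units + 45% ownership shares): Quinlan 0.3239; Vance 0.1611; Chaudhri 0.3464; Becker 0.1686.
Unrounded shares: Quinlan 2,767,260.01; Vance 1,376,027.51; Chaudhri 2,959,532.92; Becker 1,440,679.57.
At nearest $1: Quinlan $2,767,260; Vance $1,376,028; Chaudhri $2,959,533; Becker $1,440,680. Sum = $8,543,501.
Difference $8,543,500 − $8,543,501 = −$1 applied to largest allocation (Chaudhri): Chaudhri becomes $2,959,532.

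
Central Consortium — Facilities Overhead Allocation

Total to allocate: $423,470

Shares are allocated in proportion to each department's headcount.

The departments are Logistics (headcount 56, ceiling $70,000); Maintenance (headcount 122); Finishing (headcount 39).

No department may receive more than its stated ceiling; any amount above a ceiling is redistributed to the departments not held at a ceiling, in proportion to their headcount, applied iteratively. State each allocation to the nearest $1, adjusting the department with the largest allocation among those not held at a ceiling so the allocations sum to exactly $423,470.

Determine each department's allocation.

Logistics: $70,000 | Maintenance: $267,847 | Finishing: $85,623

Headcount total: 217.
Proportional shares (ignoring caps): Logistics 109,282.58; Maintenance 238,079.91; Finishing 76,107.51.
Cap binds for Logistics ($70,000); balance $353,470 reallocated over remaining headcount 161.
Shares after redistribution: Maintenance 267,846.83 → $267,847; Finishing 85,623.17 → $85,623.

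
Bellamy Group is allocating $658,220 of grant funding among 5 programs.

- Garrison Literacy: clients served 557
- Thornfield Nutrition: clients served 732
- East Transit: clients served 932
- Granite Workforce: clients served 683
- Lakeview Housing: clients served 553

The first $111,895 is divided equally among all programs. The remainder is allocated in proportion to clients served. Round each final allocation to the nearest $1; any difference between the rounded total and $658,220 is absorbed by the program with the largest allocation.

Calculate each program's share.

Equal tier: $111,895 ÷ 5 = $22,379 apiece.
Remainder $546,325 by clients served (total 3,457): Garrison Literacy 88,025.17 → $88,025; Thornfield Nutrition 115,681.20 → $115,681; East Transit 147,288.08 → $147,288; Granite Workforce 107,937.51 → $107,938; Lakeview Housing 87,393.04 → $87,393.
Totals: Garrison Literacy $22,379 + $88,025 = $110,404; Thornfield Nutrition $22,379 + $115,681 = $138,060; East Transit $22,379 + $147,288 = $169,667; Granite Workforce $22,379 + $107,938 = $130,317; Lakeview Housing $22,379 + $87,393 = $109,772.

Garrison Literacy: $110,404; Thornfield Nutrition: $138,060; East Transit: $169,667; Granite Workforce: $130,317; Lakeview Housing: $109,772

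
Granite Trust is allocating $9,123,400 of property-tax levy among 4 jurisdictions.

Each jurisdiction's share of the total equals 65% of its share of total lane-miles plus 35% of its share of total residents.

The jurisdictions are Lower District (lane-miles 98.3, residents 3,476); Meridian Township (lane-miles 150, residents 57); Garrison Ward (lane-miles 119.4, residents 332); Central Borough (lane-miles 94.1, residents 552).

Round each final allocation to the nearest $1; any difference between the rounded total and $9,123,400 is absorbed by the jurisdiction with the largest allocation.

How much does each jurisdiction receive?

Lower District: $3,775,231; Meridian Township: $1,967,434; Garrison Ward: $1,773,290; Central Borough: $1,607,445

Totals — lane-miles 461.8, residents 4,417.
Combined weights (65% lane-miles + 35% residents): Lower District 0.4138; Meridian Township 0.2156; Garrison Ward 0.1944; Central Borough 0.1762.
Pro-rata amounts: Lower District 3,775,231.70; Meridian Township 1,967,433.84; Garrison Ward 1,773,289.85; Central Borough 1,607,444.61.
Rounded to nearest $1: Lower District $3,775,232; Meridian Township $1,967,434; Garrison Ward $1,773,290; Central Borough $1,607,445. Sum = $9,123,401.
Difference $9,123,400 − $9,123,401 = −$1 applied to largest allocation (Lower District): Lower District becomes $3,775,231.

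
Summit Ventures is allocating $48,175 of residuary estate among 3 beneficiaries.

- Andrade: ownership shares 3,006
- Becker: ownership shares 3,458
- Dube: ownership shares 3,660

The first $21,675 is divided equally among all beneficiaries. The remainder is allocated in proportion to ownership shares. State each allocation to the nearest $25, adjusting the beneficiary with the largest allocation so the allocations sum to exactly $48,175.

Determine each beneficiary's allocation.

Andrade: $15,100 | Becker: $16,275 | Dube: $16,800

$21,675 shared equally gives $7,225 per beneficiary.
Remainder $26,500 by ownership shares (total 10,124): Andrade 7,868.33 → $7,875; Becker 9,051.46 → $9,050; Dube 9,580.21 → $9,575.
Totals: Andrade $7,225 + $7,875 = $15,100; Becker $7,225 + $9,050 = $16,275; Dube $7,225 + $9,575 = $16,800.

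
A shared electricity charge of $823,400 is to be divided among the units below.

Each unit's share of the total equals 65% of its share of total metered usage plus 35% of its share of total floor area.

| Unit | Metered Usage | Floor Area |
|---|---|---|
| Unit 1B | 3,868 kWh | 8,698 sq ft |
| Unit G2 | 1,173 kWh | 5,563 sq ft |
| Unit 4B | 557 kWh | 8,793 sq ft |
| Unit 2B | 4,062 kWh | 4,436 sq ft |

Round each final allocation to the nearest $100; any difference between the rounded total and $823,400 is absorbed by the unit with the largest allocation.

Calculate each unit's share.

Totals — metered usage 9,660, floor area 27,490.
Composite weights (65% metered usage + 35% floor area): Unit 1B 0.3710; Unit G2 0.1498; Unit 4B 0.1494; Unit 2B 0.3298.
Proportional shares: Unit 1B 305,490.65; Unit G2 123,309.21; Unit 4B 123,041.42; Unit 2B 271,558.72.
Rounded to nearest $100: Unit 1B $305,500; Unit G2 $123,300; Unit 4B $123,000; Unit 2B $271,600. Sum = $823,400.
Sum already equals the total — no adjustment.

Unit 1B: $305,500; Unit G2: $123,300; Unit 4B: $123,000; Unit 2B: $271,600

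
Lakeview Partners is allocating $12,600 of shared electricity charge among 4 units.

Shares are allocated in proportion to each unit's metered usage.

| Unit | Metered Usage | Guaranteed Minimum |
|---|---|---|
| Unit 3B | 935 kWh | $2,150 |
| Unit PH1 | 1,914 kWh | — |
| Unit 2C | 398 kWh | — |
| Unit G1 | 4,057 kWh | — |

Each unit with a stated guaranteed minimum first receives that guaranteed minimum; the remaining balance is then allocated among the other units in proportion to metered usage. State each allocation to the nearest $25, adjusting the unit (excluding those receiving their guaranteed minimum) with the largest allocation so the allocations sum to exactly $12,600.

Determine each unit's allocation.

Guaranteed amounts: Unit 3B $2,150. Balance $10,450.
Balance split over remaining metered usage 6,369: Unit PH1 3,140.41 → $3,150; Unit 2C 653.02 → $650; Unit G1 6,656.56 → $6,650.

Unit 3B: $2,150 | Unit PH1: $3,150 | Unit 2C: $650 | Unit G1: $6,650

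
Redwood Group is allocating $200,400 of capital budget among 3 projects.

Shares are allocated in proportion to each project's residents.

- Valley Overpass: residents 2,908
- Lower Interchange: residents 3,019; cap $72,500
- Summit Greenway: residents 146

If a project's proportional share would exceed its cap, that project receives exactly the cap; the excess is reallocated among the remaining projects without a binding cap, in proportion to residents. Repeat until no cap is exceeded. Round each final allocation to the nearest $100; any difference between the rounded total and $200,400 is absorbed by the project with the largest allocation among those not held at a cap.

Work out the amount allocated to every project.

Residents total: 6,073.
Pro-rata shares before constraints: Valley Overpass 95,959.69; Lower Interchange 99,622.53; Summit Greenway 4,817.78.
Cap binds for Lower Interchange ($72,500); remaining pool $127,900 reallocated over remaining residents 3,054.
Remaining shares: Valley Overpass 121,785.59 → $121,800; Summit Greenway 6,114.41 → $6,100.

Valley Overpass: $121,800 · Lower Interchange: $72,500 · Summit Greenway: $6,100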